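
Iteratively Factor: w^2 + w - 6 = (w + 3)*(w - 2)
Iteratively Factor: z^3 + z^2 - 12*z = (z - 3)*(z^2 + 4*z) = z*(z - 3)*(z + 4)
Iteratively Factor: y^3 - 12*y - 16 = (y - 4)*(y^2 + 4*y + 4) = (y - 4)*(y + 2)*(y + 2)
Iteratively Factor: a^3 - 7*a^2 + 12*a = (a - 3)*(a^2 - 4*a) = a*(a - 3)*(a - 4)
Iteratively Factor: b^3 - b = (b + 1)*(b^2 - b) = (b - 1)*(b + 1)*(b)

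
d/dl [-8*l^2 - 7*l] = -16*l - 7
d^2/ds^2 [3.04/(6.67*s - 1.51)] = 270.492512/(6.67*s - 1.51)^3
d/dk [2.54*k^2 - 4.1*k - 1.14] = 5.08*k - 4.1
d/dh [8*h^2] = 16*h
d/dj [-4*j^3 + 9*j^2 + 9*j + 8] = -12*j^2 + 18*j + 9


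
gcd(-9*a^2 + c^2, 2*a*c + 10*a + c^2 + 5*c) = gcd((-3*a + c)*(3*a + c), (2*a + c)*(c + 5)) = 1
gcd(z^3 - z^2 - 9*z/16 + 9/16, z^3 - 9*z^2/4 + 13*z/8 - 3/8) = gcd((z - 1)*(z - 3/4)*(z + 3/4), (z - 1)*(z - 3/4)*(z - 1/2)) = z^2 - 7*z/4 + 3/4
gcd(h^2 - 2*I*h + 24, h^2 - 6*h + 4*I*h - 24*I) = h + 4*I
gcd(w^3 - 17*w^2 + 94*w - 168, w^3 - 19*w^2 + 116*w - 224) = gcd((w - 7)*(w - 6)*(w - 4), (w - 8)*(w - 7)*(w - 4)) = w^2 - 11*w + 28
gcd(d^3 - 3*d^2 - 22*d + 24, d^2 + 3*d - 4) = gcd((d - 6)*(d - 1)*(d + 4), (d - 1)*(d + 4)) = d^2 + 3*d - 4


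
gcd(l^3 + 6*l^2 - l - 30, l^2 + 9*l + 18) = l + 3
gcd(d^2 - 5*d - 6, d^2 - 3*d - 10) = 1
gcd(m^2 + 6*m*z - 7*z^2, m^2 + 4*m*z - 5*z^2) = -m + z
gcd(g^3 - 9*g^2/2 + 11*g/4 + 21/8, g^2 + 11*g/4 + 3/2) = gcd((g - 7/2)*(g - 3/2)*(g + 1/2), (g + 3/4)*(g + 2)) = 1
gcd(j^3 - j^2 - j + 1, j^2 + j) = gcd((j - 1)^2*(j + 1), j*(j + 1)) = j + 1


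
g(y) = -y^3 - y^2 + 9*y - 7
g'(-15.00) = -636.00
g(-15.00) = 3008.00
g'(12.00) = -447.00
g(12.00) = -1771.00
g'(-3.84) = -27.56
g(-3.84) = 0.32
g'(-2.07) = 0.29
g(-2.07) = -21.05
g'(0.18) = 8.54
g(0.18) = -5.42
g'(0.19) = 8.51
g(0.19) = -5.33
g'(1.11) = 3.08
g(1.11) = 0.39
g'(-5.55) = -72.31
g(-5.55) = 83.20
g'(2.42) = -13.41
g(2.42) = -5.25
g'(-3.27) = -16.54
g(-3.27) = -12.16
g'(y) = -3*y^2 - 2*y + 9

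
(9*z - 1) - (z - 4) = 8*z + 3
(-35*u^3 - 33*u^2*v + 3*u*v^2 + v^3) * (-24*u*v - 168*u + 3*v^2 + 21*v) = 840*u^4*v + 5880*u^4 + 687*u^3*v^2 + 4809*u^3*v - 171*u^2*v^3 - 1197*u^2*v^2 - 15*u*v^4 - 105*u*v^3 + 3*v^5 + 21*v^4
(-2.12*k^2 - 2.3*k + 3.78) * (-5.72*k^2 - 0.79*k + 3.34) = 12.1264*k^4 + 14.8308*k^3 - 26.8854*k^2 - 10.6682*k + 12.6252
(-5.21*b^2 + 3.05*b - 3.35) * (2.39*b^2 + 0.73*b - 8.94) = -12.4519*b^4 + 3.4862*b^3 + 40.7974*b^2 - 29.7125*b + 29.949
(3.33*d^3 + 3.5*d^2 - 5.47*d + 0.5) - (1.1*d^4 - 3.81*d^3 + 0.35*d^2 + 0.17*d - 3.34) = -1.1*d^4 + 7.14*d^3 + 3.15*d^2 - 5.64*d + 3.84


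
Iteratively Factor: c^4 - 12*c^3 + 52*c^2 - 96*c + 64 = (c - 2)*(c^3 - 10*c^2 + 32*c - 32) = (c - 2)^2*(c^2 - 8*c + 16) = (c - 4)*(c - 2)^2*(c - 4)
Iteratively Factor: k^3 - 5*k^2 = (k - 5)*(k^2) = k*(k - 5)*(k)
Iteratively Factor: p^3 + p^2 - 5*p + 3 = (p - 1)*(p^2 + 2*p - 3) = (p - 1)*(p + 3)*(p - 1)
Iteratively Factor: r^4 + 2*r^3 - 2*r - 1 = (r + 1)*(r^3 + r^2 - r - 1) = (r + 1)^2*(r^2 - 1) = (r + 1)^3*(r - 1)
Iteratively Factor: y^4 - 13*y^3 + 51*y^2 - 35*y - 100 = (y - 4)*(y^3 - 9*y^2 + 15*y + 25) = (y - 5)*(y - 4)*(y^2 - 4*y - 5) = (y - 5)*(y - 4)*(y + 1)*(y - 5)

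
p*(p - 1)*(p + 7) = p^3 + 6*p^2 - 7*p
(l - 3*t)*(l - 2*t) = l^2 - 5*l*t + 6*t^2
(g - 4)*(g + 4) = g^2 - 16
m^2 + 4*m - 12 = (m - 2)*(m + 6)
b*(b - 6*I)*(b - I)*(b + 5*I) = b^4 - 2*I*b^3 + 29*b^2 - 30*I*b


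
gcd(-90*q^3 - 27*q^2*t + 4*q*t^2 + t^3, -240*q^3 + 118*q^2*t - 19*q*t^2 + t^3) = 5*q - t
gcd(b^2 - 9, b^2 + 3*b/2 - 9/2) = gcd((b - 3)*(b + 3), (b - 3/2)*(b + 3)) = b + 3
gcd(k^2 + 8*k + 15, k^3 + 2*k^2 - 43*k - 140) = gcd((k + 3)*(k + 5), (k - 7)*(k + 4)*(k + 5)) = k + 5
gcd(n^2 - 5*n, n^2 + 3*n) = n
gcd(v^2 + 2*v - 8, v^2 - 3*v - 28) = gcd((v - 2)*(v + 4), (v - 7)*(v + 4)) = v + 4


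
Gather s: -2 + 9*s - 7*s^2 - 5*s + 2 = -7*s^2 + 4*s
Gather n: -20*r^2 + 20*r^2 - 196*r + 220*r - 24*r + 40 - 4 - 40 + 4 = 0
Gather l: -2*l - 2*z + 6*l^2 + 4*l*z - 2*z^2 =6*l^2 + l*(4*z - 2) - 2*z^2 - 2*z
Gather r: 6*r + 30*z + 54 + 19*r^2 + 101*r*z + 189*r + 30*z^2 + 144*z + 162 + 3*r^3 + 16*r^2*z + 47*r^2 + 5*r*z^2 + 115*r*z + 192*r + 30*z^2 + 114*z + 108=3*r^3 + r^2*(16*z + 66) + r*(5*z^2 + 216*z + 387) + 60*z^2 + 288*z + 324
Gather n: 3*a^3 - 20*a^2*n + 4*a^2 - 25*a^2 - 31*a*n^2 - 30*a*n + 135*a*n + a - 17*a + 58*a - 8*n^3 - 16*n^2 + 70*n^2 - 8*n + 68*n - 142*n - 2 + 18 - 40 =3*a^3 - 21*a^2 + 42*a - 8*n^3 + n^2*(54 - 31*a) + n*(-20*a^2 + 105*a - 82) - 24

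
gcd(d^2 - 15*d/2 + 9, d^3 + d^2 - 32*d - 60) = d - 6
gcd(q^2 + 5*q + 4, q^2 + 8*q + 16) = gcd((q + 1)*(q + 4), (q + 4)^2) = q + 4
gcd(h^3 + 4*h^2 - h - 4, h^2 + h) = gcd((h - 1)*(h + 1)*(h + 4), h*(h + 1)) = h + 1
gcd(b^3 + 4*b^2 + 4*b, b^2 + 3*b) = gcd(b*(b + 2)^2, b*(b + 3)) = b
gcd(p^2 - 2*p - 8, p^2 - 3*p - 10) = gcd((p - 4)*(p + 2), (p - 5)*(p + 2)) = p + 2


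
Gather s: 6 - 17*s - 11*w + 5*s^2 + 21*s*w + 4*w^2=5*s^2 + s*(21*w - 17) + 4*w^2 - 11*w + 6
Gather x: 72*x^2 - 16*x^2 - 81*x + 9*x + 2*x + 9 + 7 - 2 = 56*x^2 - 70*x + 14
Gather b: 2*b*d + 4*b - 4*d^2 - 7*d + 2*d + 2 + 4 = b*(2*d + 4) - 4*d^2 - 5*d + 6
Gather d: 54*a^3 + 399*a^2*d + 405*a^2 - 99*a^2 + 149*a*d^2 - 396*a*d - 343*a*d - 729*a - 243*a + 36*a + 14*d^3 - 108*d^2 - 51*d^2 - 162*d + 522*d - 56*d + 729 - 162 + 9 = 54*a^3 + 306*a^2 - 936*a + 14*d^3 + d^2*(149*a - 159) + d*(399*a^2 - 739*a + 304) + 576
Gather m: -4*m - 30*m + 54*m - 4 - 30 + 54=20*m + 20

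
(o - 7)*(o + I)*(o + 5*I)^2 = o^4 - 7*o^3 + 11*I*o^3 - 35*o^2 - 77*I*o^2 + 245*o - 25*I*o + 175*I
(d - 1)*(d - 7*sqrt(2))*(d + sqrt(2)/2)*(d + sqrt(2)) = d^4 - 11*sqrt(2)*d^3/2 - d^3 - 20*d^2 + 11*sqrt(2)*d^2/2 - 7*sqrt(2)*d + 20*d + 7*sqrt(2)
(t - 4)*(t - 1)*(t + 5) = t^3 - 21*t + 20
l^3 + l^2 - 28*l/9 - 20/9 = (l - 5/3)*(l + 2/3)*(l + 2)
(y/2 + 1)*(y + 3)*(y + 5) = y^3/2 + 5*y^2 + 31*y/2 + 15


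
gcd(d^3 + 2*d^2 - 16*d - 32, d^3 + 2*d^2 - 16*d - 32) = d^3 + 2*d^2 - 16*d - 32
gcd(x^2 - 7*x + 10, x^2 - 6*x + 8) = x - 2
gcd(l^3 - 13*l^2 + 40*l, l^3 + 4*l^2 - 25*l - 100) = l - 5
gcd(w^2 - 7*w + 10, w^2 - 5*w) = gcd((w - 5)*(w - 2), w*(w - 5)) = w - 5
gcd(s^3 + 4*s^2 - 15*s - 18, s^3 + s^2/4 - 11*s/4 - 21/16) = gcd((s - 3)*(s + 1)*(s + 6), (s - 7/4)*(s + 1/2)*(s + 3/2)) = 1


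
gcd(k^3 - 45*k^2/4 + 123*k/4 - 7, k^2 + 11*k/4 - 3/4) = k - 1/4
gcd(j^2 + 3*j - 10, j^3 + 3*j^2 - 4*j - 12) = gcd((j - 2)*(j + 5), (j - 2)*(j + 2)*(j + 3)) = j - 2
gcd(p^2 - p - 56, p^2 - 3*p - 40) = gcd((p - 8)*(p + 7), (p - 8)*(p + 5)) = p - 8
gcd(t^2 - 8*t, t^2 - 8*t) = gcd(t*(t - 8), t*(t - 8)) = t^2 - 8*t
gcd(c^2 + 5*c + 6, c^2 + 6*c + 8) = c + 2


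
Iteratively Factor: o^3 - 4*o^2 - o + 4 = (o - 1)*(o^2 - 3*o - 4) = (o - 1)*(o + 1)*(o - 4)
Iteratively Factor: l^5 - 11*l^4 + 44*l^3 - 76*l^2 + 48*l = (l - 3)*(l^4 - 8*l^3 + 20*l^2 - 16*l) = (l - 3)*(l - 2)*(l^3 - 6*l^2 + 8*l) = l*(l - 3)*(l - 2)*(l^2 - 6*l + 8) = l*(l - 4)*(l - 3)*(l - 2)*(l - 2)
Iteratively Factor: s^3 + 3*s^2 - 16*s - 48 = (s + 4)*(s^2 - s - 12) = (s + 3)*(s + 4)*(s - 4)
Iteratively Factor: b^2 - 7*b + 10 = (b - 5)*(b - 2)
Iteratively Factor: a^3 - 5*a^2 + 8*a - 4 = (a - 1)*(a^2 - 4*a + 4) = (a - 2)*(a - 1)*(a - 2)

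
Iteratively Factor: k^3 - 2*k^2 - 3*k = (k + 1)*(k^2 - 3*k) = (k - 3)*(k + 1)*(k)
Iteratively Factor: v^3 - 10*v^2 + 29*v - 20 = (v - 4)*(v^2 - 6*v + 5) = (v - 5)*(v - 4)*(v - 1)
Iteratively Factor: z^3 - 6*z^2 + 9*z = (z - 3)*(z^2 - 3*z) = z*(z - 3)*(z - 3)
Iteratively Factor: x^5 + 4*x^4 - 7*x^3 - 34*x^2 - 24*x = (x + 4)*(x^4 - 7*x^2 - 6*x) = (x + 2)*(x + 4)*(x^3 - 2*x^2 - 3*x) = x*(x + 2)*(x + 4)*(x^2 - 2*x - 3) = x*(x + 1)*(x + 2)*(x + 4)*(x - 3)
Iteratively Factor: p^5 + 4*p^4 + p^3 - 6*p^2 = (p)*(p^4 + 4*p^3 + p^2 - 6*p) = p*(p + 2)*(p^3 + 2*p^2 - 3*p) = p*(p - 1)*(p + 2)*(p^2 + 3*p) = p^2*(p - 1)*(p + 2)*(p + 3)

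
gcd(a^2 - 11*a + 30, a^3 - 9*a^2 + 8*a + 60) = a^2 - 11*a + 30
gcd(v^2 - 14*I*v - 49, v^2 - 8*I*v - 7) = v - 7*I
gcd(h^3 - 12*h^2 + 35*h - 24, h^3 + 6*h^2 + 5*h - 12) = h - 1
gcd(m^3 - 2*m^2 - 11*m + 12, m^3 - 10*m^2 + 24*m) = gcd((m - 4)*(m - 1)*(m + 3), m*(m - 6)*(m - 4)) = m - 4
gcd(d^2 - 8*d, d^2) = d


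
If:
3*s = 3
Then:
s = 1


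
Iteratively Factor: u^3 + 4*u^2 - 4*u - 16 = (u + 4)*(u^2 - 4) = (u - 2)*(u + 4)*(u + 2)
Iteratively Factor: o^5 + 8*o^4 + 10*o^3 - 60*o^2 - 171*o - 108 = (o + 3)*(o^4 + 5*o^3 - 5*o^2 - 45*o - 36) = (o - 3)*(o + 3)*(o^3 + 8*o^2 + 19*o + 12) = (o - 3)*(o + 3)*(o + 4)*(o^2 + 4*o + 3) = (o - 3)*(o + 3)^2*(o + 4)*(o + 1)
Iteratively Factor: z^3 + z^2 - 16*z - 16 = (z + 1)*(z^2 - 16) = (z - 4)*(z + 1)*(z + 4)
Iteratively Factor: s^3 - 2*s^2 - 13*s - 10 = (s - 5)*(s^2 + 3*s + 2) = (s - 5)*(s + 1)*(s + 2)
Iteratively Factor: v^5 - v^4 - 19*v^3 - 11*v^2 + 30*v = (v - 1)*(v^4 - 19*v^2 - 30*v) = v*(v - 1)*(v^3 - 19*v - 30) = v*(v - 1)*(v + 3)*(v^2 - 3*v - 10) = v*(v - 1)*(v + 2)*(v + 3)*(v - 5)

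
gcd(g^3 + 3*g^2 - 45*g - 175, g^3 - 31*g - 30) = g + 5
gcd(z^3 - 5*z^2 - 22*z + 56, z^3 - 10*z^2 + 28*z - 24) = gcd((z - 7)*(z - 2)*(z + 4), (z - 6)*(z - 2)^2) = z - 2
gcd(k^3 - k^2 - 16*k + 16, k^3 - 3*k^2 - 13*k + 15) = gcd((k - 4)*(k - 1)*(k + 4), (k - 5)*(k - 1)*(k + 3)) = k - 1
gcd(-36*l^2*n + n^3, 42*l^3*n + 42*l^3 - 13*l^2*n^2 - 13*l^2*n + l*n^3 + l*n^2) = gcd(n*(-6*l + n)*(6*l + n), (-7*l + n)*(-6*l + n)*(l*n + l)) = 6*l - n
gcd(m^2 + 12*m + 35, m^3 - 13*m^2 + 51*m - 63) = 1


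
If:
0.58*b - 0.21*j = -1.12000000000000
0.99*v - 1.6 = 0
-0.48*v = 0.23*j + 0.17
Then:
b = -3.42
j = -4.11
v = 1.62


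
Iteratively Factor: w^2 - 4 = (w + 2)*(w - 2)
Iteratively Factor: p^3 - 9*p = (p + 3)*(p^2 - 3*p) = p*(p + 3)*(p - 3)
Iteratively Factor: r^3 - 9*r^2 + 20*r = (r - 4)*(r^2 - 5*r) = r*(r - 4)*(r - 5)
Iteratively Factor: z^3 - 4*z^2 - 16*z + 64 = (z - 4)*(z^2 - 16) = (z - 4)*(z + 4)*(z - 4)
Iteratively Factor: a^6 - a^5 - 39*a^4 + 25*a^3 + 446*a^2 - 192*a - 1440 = (a - 3)*(a^5 + 2*a^4 - 33*a^3 - 74*a^2 + 224*a + 480) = (a - 3)^2*(a^4 + 5*a^3 - 18*a^2 - 128*a - 160) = (a - 3)^2*(a + 4)*(a^3 + a^2 - 22*a - 40) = (a - 3)^2*(a + 4)^2*(a^2 - 3*a - 10) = (a - 3)^2*(a + 2)*(a + 4)^2*(a - 5)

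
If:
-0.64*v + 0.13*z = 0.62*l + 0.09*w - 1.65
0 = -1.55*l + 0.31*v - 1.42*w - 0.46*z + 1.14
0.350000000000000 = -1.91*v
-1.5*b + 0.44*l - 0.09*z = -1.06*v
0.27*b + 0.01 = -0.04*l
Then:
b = 0.29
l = -2.24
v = -0.18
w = 9.04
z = -18.01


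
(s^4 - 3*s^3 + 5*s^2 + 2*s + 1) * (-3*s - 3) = -3*s^5 + 6*s^4 - 6*s^3 - 21*s^2 - 9*s - 3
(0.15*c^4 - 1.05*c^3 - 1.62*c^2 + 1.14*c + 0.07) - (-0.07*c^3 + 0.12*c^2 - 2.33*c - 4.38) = 0.15*c^4 - 0.98*c^3 - 1.74*c^2 + 3.47*c + 4.45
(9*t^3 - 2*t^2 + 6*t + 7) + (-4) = 9*t^3 - 2*t^2 + 6*t + 3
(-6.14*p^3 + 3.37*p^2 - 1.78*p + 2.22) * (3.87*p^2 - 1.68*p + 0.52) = -23.7618*p^5 + 23.3571*p^4 - 15.743*p^3 + 13.3342*p^2 - 4.6552*p + 1.1544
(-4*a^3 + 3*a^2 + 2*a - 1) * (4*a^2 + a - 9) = -16*a^5 + 8*a^4 + 47*a^3 - 29*a^2 - 19*a + 9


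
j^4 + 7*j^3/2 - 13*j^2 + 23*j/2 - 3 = (j - 1)^2*(j - 1/2)*(j + 6)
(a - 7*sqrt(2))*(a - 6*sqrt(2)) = a^2 - 13*sqrt(2)*a + 84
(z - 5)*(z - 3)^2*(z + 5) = z^4 - 6*z^3 - 16*z^2 + 150*z - 225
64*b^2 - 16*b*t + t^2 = (-8*b + t)^2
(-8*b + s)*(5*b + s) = -40*b^2 - 3*b*s + s^2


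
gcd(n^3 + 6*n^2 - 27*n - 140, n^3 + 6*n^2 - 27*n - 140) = n^3 + 6*n^2 - 27*n - 140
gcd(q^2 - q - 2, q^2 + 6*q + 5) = q + 1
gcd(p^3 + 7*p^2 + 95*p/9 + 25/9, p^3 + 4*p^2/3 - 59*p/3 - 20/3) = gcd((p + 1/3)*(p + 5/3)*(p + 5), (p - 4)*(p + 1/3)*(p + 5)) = p^2 + 16*p/3 + 5/3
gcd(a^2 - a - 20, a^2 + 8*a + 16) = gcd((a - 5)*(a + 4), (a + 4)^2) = a + 4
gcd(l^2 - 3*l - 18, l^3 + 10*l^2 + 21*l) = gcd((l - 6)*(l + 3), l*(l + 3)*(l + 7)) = l + 3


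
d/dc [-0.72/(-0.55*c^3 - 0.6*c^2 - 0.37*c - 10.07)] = (-1.188*c^2 - 0.864*c - 0.2664)/(0.55*c^3 + 0.6*c^2 + 0.37*c + 10.07)^2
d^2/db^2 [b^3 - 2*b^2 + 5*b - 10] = 6*b - 4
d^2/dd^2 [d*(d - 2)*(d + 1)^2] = 12*d^2 - 6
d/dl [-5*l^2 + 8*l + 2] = 8 - 10*l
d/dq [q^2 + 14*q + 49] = 2*q + 14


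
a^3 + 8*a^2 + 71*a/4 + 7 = (a + 1/2)*(a + 7/2)*(a + 4)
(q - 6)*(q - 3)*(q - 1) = q^3 - 10*q^2 + 27*q - 18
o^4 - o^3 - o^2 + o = o*(o - 1)^2*(o + 1)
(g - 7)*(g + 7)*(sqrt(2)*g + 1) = sqrt(2)*g^3 + g^2 - 49*sqrt(2)*g - 49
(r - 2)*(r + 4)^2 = r^3 + 6*r^2 - 32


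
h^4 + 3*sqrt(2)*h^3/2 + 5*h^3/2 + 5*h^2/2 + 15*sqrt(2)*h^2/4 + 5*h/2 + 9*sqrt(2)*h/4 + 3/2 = (h + 3/2)*(h + sqrt(2))*(sqrt(2)*h/2 + 1/2)*(sqrt(2)*h + sqrt(2))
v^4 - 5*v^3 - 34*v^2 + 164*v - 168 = (v - 7)*(v - 2)^2*(v + 6)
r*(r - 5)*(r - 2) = r^3 - 7*r^2 + 10*r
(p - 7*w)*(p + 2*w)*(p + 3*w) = p^3 - 2*p^2*w - 29*p*w^2 - 42*w^3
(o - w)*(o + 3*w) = o^2 + 2*o*w - 3*w^2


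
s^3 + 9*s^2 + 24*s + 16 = (s + 1)*(s + 4)^2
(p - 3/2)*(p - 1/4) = p^2 - 7*p/4 + 3/8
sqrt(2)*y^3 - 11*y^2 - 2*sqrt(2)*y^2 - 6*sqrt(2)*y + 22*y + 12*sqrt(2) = (y - 2)*(y - 6*sqrt(2))*(sqrt(2)*y + 1)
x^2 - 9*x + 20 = (x - 5)*(x - 4)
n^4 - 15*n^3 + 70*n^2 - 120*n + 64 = (n - 8)*(n - 4)*(n - 2)*(n - 1)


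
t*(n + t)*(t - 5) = n*t^2 - 5*n*t + t^3 - 5*t^2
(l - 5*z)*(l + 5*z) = l^2 - 25*z^2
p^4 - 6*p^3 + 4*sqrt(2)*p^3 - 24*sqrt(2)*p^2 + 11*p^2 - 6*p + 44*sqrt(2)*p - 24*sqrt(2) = (p - 3)*(p - 2)*(p - 1)*(p + 4*sqrt(2))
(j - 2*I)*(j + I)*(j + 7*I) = j^3 + 6*I*j^2 + 9*j + 14*I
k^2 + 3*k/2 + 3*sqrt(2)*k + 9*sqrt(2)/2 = (k + 3/2)*(k + 3*sqrt(2))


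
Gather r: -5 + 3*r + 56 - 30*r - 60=-27*r - 9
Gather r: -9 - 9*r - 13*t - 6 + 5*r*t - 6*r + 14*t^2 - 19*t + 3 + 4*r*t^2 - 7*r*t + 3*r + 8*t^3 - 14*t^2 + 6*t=r*(4*t^2 - 2*t - 12) + 8*t^3 - 26*t - 12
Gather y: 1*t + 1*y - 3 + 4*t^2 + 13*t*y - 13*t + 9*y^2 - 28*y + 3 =4*t^2 - 12*t + 9*y^2 + y*(13*t - 27)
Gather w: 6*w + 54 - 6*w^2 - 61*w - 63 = -6*w^2 - 55*w - 9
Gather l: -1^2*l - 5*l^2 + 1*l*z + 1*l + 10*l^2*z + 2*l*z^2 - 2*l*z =l^2*(10*z - 5) + l*(2*z^2 - z)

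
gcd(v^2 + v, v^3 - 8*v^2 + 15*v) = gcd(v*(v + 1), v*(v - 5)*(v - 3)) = v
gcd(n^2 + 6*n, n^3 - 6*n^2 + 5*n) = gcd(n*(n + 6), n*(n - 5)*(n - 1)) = n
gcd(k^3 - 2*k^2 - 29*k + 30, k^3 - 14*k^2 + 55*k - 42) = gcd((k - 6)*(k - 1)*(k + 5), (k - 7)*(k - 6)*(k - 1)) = k^2 - 7*k + 6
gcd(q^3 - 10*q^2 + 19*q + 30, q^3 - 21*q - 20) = q^2 - 4*q - 5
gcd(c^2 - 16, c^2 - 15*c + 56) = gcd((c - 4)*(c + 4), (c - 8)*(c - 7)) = 1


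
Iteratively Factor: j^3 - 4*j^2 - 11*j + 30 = (j - 2)*(j^2 - 2*j - 15) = (j - 2)*(j + 3)*(j - 5)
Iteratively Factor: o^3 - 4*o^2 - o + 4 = (o + 1)*(o^2 - 5*o + 4) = (o - 1)*(o + 1)*(o - 4)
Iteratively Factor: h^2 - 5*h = (h - 5)*(h)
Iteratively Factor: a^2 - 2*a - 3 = (a - 3)*(a + 1)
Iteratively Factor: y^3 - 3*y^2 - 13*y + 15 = (y - 1)*(y^2 - 2*y - 15) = (y - 1)*(y + 3)*(y - 5)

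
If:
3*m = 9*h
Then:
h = m/3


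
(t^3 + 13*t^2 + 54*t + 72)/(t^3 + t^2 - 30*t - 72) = (t + 6)/(t - 6)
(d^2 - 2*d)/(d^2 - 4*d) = (d - 2)/(d - 4)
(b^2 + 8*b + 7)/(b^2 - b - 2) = (b + 7)/(b - 2)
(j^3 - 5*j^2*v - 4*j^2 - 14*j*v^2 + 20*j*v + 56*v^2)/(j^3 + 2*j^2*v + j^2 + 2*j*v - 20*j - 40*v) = (j - 7*v)/(j + 5)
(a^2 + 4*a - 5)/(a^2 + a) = (a^2 + 4*a - 5)/(a*(a + 1))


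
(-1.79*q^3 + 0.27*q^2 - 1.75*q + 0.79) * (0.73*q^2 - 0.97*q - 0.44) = -1.3067*q^5 + 1.9334*q^4 - 0.7518*q^3 + 2.1554*q^2 + 0.00370000000000004*q - 0.3476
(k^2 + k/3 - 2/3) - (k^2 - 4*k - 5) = 13*k/3 + 13/3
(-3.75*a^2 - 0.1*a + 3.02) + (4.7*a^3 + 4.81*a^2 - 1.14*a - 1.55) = 4.7*a^3 + 1.06*a^2 - 1.24*a + 1.47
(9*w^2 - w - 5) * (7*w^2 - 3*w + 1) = 63*w^4 - 34*w^3 - 23*w^2 + 14*w - 5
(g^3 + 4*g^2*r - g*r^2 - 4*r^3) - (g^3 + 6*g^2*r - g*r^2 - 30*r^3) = -2*g^2*r + 26*r^3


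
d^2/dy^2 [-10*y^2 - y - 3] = -20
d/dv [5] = 0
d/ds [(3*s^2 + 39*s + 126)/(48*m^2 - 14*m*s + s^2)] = 3*(2*(7*m - s)*(s^2 + 13*s + 42) + (2*s + 13)*(48*m^2 - 14*m*s + s^2))/(48*m^2 - 14*m*s + s^2)^2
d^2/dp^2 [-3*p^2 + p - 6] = -6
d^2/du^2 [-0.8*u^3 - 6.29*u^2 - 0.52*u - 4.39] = -4.8*u - 12.58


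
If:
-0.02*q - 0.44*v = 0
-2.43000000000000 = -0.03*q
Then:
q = 81.00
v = -3.68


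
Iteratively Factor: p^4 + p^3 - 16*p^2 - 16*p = (p + 4)*(p^3 - 3*p^2 - 4*p) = (p - 4)*(p + 4)*(p^2 + p) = p*(p - 4)*(p + 4)*(p + 1)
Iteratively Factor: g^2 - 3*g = (g - 3)*(g)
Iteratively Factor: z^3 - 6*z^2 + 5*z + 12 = (z - 3)*(z^2 - 3*z - 4) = (z - 3)*(z + 1)*(z - 4)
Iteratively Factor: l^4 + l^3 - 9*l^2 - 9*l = (l)*(l^3 + l^2 - 9*l - 9) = l*(l + 1)*(l^2 - 9) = l*(l + 1)*(l + 3)*(l - 3)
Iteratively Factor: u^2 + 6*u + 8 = (u + 2)*(u + 4)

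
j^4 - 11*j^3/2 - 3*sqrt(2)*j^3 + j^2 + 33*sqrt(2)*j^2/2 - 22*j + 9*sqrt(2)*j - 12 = (j - 6)*(j + 1/2)*(j - 2*sqrt(2))*(j - sqrt(2))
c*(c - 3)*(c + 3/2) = c^3 - 3*c^2/2 - 9*c/2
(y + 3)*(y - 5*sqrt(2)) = y^2 - 5*sqrt(2)*y + 3*y - 15*sqrt(2)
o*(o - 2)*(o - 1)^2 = o^4 - 4*o^3 + 5*o^2 - 2*o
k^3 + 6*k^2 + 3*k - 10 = (k - 1)*(k + 2)*(k + 5)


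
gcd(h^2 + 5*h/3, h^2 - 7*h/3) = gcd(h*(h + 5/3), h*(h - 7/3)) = h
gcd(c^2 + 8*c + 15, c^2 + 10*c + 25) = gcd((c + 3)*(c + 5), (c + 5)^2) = c + 5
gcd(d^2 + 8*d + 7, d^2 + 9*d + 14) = d + 7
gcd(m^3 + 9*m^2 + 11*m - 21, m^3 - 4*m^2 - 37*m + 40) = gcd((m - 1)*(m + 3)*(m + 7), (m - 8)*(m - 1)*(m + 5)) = m - 1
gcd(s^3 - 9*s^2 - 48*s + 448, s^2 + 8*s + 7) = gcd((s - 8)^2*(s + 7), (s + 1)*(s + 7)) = s + 7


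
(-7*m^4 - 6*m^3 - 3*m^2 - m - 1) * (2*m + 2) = -14*m^5 - 26*m^4 - 18*m^3 - 8*m^2 - 4*m - 2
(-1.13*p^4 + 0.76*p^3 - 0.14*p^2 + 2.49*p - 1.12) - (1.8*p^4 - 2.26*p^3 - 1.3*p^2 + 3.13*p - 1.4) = -2.93*p^4 + 3.02*p^3 + 1.16*p^2 - 0.64*p + 0.28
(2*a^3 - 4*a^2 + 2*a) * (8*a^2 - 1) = 16*a^5 - 32*a^4 + 14*a^3 + 4*a^2 - 2*a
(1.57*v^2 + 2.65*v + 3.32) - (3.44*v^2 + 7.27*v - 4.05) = -1.87*v^2 - 4.62*v + 7.37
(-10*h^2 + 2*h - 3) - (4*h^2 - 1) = -14*h^2 + 2*h - 2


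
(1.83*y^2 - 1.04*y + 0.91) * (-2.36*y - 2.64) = -4.3188*y^3 - 2.3768*y^2 + 0.598*y - 2.4024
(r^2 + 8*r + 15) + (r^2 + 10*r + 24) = 2*r^2 + 18*r + 39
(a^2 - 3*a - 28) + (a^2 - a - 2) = 2*a^2 - 4*a - 30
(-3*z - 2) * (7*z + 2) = -21*z^2 - 20*z - 4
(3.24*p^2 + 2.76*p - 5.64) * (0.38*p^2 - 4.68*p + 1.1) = 1.2312*p^4 - 14.1144*p^3 - 11.496*p^2 + 29.4312*p - 6.204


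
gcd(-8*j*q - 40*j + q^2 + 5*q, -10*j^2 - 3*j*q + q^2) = 1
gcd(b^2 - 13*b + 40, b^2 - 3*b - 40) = b - 8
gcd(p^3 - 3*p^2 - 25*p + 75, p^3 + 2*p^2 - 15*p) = p^2 + 2*p - 15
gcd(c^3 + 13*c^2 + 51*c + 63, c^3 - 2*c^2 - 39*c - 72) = c^2 + 6*c + 9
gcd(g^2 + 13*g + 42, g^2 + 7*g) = g + 7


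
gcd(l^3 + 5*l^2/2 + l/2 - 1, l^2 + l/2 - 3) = l + 2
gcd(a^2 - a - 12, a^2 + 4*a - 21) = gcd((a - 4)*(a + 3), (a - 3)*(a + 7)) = 1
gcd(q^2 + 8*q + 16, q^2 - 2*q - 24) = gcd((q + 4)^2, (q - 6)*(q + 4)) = q + 4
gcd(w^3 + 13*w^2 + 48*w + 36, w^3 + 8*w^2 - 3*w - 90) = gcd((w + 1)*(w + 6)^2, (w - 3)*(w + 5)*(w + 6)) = w + 6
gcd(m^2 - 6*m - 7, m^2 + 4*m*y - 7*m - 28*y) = m - 7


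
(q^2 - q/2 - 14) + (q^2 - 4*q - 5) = 2*q^2 - 9*q/2 - 19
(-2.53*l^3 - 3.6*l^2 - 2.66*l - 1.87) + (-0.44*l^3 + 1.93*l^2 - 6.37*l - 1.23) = -2.97*l^3 - 1.67*l^2 - 9.03*l - 3.1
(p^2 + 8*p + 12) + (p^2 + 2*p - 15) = 2*p^2 + 10*p - 3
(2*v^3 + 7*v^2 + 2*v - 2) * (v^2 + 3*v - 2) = 2*v^5 + 13*v^4 + 19*v^3 - 10*v^2 - 10*v + 4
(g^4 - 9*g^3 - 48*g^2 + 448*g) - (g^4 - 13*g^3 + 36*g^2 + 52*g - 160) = 4*g^3 - 84*g^2 + 396*g + 160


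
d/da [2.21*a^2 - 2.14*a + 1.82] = 4.42*a - 2.14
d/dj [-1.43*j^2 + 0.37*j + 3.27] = 0.37 - 2.86*j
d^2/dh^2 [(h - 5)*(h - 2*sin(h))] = 2*(h - 5)*sin(h) - 4*cos(h) + 2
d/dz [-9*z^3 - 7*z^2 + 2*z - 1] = -27*z^2 - 14*z + 2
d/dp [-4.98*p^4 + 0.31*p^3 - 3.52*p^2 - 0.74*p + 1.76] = -19.92*p^3 + 0.93*p^2 - 7.04*p - 0.74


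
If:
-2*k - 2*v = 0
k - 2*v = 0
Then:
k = 0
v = 0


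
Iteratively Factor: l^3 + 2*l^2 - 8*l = (l + 4)*(l^2 - 2*l) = l*(l + 4)*(l - 2)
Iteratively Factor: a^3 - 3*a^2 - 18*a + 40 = (a + 4)*(a^2 - 7*a + 10) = (a - 2)*(a + 4)*(a - 5)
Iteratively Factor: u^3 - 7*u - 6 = (u + 1)*(u^2 - u - 6) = (u - 3)*(u + 1)*(u + 2)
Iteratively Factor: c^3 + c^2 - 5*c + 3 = (c - 1)*(c^2 + 2*c - 3) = (c - 1)^2*(c + 3)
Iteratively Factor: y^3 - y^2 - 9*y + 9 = (y - 3)*(y^2 + 2*y - 3) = (y - 3)*(y - 1)*(y + 3)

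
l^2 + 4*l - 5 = (l - 1)*(l + 5)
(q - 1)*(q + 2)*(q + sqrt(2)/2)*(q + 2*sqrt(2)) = q^4 + q^3 + 5*sqrt(2)*q^3/2 + 5*sqrt(2)*q^2/2 - 5*sqrt(2)*q + 2*q - 4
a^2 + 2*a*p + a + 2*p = (a + 1)*(a + 2*p)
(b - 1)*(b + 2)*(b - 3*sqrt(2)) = b^3 - 3*sqrt(2)*b^2 + b^2 - 3*sqrt(2)*b - 2*b + 6*sqrt(2)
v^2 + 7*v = v*(v + 7)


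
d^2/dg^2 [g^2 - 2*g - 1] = 2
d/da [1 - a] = -1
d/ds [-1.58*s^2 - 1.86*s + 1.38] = -3.16*s - 1.86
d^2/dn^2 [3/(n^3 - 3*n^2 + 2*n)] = 6*(3*n*(1 - n)*(n^2 - 3*n + 2) + (3*n^2 - 6*n + 2)^2)/(n^3*(n^2 - 3*n + 2)^3)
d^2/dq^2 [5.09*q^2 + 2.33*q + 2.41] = 10.1800000000000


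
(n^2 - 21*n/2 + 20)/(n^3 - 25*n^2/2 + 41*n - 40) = 1/(n - 2)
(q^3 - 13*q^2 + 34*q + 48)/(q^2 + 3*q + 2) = (q^2 - 14*q + 48)/(q + 2)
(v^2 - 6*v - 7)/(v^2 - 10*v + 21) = (v + 1)/(v - 3)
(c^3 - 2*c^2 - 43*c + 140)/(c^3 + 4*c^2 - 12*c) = (c^3 - 2*c^2 - 43*c + 140)/(c*(c^2 + 4*c - 12))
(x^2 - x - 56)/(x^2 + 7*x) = (x - 8)/x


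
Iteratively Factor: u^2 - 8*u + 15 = (u - 5)*(u - 3)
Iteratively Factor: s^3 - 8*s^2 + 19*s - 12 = (s - 3)*(s^2 - 5*s + 4) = (s - 4)*(s - 3)*(s - 1)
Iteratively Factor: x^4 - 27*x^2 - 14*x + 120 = (x + 3)*(x^3 - 3*x^2 - 18*x + 40) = (x - 2)*(x + 3)*(x^2 - x - 20) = (x - 2)*(x + 3)*(x + 4)*(x - 5)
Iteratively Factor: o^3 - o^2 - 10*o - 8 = (o + 1)*(o^2 - 2*o - 8) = (o - 4)*(o + 1)*(o + 2)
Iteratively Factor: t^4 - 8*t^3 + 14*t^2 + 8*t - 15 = (t + 1)*(t^3 - 9*t^2 + 23*t - 15) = (t - 1)*(t + 1)*(t^2 - 8*t + 15) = (t - 5)*(t - 1)*(t + 1)*(t - 3)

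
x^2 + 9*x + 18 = (x + 3)*(x + 6)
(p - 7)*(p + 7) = p^2 - 49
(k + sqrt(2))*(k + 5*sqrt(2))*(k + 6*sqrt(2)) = k^3 + 12*sqrt(2)*k^2 + 82*k + 60*sqrt(2)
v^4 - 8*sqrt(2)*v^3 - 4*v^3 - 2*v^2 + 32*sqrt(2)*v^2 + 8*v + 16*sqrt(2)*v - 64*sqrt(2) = (v - 4)*(v - 8*sqrt(2))*(v - sqrt(2))*(v + sqrt(2))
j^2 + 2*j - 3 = (j - 1)*(j + 3)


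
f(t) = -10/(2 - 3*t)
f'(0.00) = -7.50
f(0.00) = -5.00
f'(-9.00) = -0.04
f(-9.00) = -0.34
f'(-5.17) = -0.10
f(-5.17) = -0.57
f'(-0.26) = -3.88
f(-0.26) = -3.60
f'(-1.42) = -0.77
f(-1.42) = -1.60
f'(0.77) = -312.17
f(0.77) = 32.26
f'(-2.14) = -0.42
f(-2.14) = -1.19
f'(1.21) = -11.29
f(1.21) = 6.13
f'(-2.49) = -0.33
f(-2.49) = -1.06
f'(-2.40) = -0.35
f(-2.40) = -1.09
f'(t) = -30/(2 - 3*t)^2 = -30/(3*t - 2)^2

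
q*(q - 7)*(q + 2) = q^3 - 5*q^2 - 14*q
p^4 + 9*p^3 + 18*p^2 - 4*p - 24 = (p - 1)*(p + 2)^2*(p + 6)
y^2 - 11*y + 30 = (y - 6)*(y - 5)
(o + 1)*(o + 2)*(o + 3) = o^3 + 6*o^2 + 11*o + 6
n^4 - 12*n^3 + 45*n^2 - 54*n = n*(n - 6)*(n - 3)^2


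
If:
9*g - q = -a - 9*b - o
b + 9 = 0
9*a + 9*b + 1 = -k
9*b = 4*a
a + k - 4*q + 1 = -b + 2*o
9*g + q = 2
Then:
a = -81/4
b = -9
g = -13/48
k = 1049/4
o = 865/8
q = 71/16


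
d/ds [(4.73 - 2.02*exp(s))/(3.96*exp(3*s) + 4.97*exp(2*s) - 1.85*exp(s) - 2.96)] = (15.9984*exp(3*s) - 46.153*exp(2*s) - 47.0162*exp(s) + 14.7297)*exp(s)/(15.6816*exp(6*s) + 39.3624*exp(5*s) + 10.0489*exp(4*s) - 41.8322*exp(3*s) - 25.9999*exp(2*s) + 10.952*exp(s) + 8.7616)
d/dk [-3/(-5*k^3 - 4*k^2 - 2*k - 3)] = 3*(-15*k^2 - 8*k - 2)/(5*k^3 + 4*k^2 + 2*k + 3)^2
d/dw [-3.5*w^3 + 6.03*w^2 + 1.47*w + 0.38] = -10.5*w^2 + 12.06*w + 1.47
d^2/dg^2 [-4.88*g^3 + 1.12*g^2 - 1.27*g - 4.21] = 2.24 - 29.28*g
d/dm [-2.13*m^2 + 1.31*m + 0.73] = 1.31 - 4.26*m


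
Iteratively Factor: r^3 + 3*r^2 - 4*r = (r - 1)*(r^2 + 4*r) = (r - 1)*(r + 4)*(r)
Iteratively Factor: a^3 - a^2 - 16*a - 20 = (a - 5)*(a^2 + 4*a + 4) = (a - 5)*(a + 2)*(a + 2)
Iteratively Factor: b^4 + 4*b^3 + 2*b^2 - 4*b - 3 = (b + 1)*(b^3 + 3*b^2 - b - 3) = (b + 1)^2*(b^2 + 2*b - 3) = (b + 1)^2*(b + 3)*(b - 1)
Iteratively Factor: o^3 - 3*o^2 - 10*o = (o + 2)*(o^2 - 5*o) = o*(o + 2)*(o - 5)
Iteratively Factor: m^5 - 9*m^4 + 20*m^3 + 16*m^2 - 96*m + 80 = (m - 2)*(m^4 - 7*m^3 + 6*m^2 + 28*m - 40) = (m - 2)*(m + 2)*(m^3 - 9*m^2 + 24*m - 20) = (m - 5)*(m - 2)*(m + 2)*(m^2 - 4*m + 4) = (m - 5)*(m - 2)^2*(m + 2)*(m - 2)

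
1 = 1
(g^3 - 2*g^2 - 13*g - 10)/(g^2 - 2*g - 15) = (g^2 + 3*g + 2)/(g + 3)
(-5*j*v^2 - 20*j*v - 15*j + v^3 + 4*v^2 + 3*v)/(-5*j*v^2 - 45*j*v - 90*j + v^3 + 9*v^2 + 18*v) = (v + 1)/(v + 6)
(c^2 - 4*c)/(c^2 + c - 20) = c/(c + 5)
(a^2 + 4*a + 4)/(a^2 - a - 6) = (a + 2)/(a - 3)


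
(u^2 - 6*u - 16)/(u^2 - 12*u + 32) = (u + 2)/(u - 4)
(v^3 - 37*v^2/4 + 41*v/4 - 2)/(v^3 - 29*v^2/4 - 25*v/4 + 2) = (v - 1)/(v + 1)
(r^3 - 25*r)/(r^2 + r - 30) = r*(r + 5)/(r + 6)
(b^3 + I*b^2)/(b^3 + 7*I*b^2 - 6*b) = b/(b + 6*I)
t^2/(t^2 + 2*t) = t/(t + 2)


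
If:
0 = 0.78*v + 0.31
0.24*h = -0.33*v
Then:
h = 0.55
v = -0.40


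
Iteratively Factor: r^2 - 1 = (r + 1)*(r - 1)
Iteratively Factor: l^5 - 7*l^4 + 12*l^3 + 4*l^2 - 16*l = (l - 4)*(l^4 - 3*l^3 + 4*l) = l*(l - 4)*(l^3 - 3*l^2 + 4) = l*(l - 4)*(l - 2)*(l^2 - l - 2) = l*(l - 4)*(l - 2)^2*(l + 1)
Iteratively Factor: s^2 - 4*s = (s)*(s - 4)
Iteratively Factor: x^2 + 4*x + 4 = (x + 2)*(x + 2)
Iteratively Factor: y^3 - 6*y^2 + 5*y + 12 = (y - 3)*(y^2 - 3*y - 4) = (y - 4)*(y - 3)*(y + 1)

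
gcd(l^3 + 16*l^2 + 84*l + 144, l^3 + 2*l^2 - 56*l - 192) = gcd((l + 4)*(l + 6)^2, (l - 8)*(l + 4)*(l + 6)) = l^2 + 10*l + 24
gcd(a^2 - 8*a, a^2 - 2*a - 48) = a - 8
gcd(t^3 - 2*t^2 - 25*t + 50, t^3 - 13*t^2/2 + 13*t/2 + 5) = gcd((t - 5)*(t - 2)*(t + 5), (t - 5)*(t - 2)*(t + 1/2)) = t^2 - 7*t + 10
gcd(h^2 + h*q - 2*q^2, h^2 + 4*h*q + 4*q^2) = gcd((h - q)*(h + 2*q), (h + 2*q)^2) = h + 2*q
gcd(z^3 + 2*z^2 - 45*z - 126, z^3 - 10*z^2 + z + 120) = z + 3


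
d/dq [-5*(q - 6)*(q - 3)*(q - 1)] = -15*q^2 + 100*q - 135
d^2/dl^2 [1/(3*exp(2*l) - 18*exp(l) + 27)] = (4*exp(l)/3 + 2)*exp(l)/(exp(4*l) - 12*exp(3*l) + 54*exp(2*l) - 108*exp(l) + 81)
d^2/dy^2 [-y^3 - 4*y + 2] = -6*y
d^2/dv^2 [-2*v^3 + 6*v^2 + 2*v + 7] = 12 - 12*v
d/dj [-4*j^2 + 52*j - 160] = 52 - 8*j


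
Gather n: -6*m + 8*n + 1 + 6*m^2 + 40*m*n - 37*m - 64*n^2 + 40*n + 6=6*m^2 - 43*m - 64*n^2 + n*(40*m + 48) + 7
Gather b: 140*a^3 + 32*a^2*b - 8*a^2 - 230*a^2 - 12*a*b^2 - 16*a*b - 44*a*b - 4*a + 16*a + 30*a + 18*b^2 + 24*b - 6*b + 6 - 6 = 140*a^3 - 238*a^2 + 42*a + b^2*(18 - 12*a) + b*(32*a^2 - 60*a + 18)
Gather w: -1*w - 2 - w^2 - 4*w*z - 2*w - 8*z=-w^2 + w*(-4*z - 3) - 8*z - 2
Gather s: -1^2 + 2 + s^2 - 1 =s^2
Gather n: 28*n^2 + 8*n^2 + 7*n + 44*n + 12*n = 36*n^2 + 63*n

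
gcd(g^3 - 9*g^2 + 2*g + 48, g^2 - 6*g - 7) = 1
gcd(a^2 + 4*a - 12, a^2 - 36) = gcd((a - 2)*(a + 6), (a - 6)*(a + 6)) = a + 6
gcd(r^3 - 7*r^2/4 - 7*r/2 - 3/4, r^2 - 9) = r - 3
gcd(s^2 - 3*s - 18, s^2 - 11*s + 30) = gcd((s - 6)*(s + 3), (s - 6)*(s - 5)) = s - 6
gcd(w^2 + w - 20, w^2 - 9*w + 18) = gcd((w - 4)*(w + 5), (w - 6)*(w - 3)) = 1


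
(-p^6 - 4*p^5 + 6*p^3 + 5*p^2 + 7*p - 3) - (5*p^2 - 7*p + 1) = -p^6 - 4*p^5 + 6*p^3 + 14*p - 4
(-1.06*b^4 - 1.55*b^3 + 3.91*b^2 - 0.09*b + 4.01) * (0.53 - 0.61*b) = 0.6466*b^5 + 0.3837*b^4 - 3.2066*b^3 + 2.1272*b^2 - 2.4938*b + 2.1253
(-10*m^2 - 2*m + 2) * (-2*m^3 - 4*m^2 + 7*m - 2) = 20*m^5 + 44*m^4 - 66*m^3 - 2*m^2 + 18*m - 4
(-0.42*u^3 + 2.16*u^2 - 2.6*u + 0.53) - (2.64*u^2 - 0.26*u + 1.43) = -0.42*u^3 - 0.48*u^2 - 2.34*u - 0.9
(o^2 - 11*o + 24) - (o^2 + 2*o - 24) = 48 - 13*o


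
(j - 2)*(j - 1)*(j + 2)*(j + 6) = j^4 + 5*j^3 - 10*j^2 - 20*j + 24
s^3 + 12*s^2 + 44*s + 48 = (s + 2)*(s + 4)*(s + 6)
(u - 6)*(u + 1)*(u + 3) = u^3 - 2*u^2 - 21*u - 18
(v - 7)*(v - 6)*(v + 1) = v^3 - 12*v^2 + 29*v + 42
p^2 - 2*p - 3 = (p - 3)*(p + 1)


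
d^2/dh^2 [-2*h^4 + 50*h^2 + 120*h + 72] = 100 - 24*h^2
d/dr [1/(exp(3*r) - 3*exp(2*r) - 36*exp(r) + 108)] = 3*(-exp(2*r) + 2*exp(r) + 12)*exp(r)/(exp(3*r) - 3*exp(2*r) - 36*exp(r) + 108)^2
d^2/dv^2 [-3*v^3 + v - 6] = -18*v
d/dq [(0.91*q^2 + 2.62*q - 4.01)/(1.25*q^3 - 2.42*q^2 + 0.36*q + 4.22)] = (-1.1375*q^4 - 6.55*q^3 + 21.7055*q^2 - 11.728*q + 12.5)/(1.5625*q^6 - 6.05*q^5 + 6.7564*q^4 + 8.8076*q^3 - 20.2952*q^2 + 3.0384*q + 17.8084)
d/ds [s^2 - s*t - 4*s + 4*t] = 2*s - t - 4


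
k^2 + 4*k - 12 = (k - 2)*(k + 6)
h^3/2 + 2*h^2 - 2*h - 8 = (h/2 + 1)*(h - 2)*(h + 4)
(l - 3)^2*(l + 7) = l^3 + l^2 - 33*l + 63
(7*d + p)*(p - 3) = 7*d*p - 21*d + p^2 - 3*p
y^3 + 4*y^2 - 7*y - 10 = (y - 2)*(y + 1)*(y + 5)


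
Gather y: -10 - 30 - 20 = -60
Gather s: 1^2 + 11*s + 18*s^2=18*s^2 + 11*s + 1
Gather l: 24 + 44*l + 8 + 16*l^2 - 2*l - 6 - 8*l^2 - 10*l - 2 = 8*l^2 + 32*l + 24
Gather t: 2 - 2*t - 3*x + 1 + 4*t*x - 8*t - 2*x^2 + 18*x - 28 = t*(4*x - 10) - 2*x^2 + 15*x - 25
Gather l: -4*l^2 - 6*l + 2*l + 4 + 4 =-4*l^2 - 4*l + 8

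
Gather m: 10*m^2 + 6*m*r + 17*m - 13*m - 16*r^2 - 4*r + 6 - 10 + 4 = 10*m^2 + m*(6*r + 4) - 16*r^2 - 4*r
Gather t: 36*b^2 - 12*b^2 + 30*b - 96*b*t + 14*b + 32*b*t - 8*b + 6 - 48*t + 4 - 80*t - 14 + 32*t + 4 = 24*b^2 + 36*b + t*(-64*b - 96)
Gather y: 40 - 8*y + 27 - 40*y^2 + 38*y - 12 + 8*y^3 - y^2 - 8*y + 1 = 8*y^3 - 41*y^2 + 22*y + 56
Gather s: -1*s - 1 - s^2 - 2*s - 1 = -s^2 - 3*s - 2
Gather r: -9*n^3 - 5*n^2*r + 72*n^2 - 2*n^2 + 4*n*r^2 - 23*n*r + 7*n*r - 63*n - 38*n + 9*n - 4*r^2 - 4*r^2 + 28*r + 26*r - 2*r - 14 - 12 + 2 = -9*n^3 + 70*n^2 - 92*n + r^2*(4*n - 8) + r*(-5*n^2 - 16*n + 52) - 24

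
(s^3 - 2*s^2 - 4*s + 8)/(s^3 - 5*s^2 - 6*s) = (-s^3 + 2*s^2 + 4*s - 8)/(s*(-s^2 + 5*s + 6))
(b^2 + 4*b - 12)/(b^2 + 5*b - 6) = (b - 2)/(b - 1)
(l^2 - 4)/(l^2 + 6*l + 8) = (l - 2)/(l + 4)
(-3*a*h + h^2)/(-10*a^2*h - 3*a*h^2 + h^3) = (3*a - h)/(10*a^2 + 3*a*h - h^2)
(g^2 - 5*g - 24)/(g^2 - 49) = (g^2 - 5*g - 24)/(g^2 - 49)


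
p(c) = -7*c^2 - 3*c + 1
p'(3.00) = -45.00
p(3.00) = -71.00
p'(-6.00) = 81.00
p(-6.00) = -233.00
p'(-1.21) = 13.94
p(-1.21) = -5.62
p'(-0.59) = 5.26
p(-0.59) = 0.33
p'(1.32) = -21.48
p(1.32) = -15.16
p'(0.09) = -4.26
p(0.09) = 0.67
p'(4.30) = -63.20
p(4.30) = -141.33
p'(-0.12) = -1.32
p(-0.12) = 1.26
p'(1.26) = -20.64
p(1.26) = -13.89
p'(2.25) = -34.50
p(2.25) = -41.19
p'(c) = -14*c - 3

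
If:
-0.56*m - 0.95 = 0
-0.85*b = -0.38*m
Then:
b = -0.76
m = -1.70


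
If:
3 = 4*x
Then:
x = 3/4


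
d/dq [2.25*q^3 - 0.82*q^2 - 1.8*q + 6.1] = 6.75*q^2 - 1.64*q - 1.8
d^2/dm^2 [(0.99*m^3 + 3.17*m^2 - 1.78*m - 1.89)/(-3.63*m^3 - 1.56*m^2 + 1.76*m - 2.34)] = (-72.329202*m^6 + 102.77982*m^5 + 338.726916*m^4 + 563.310852*m^3 - 132.394176*m^2 - 198.970668*m - 22.143384)/(47.832147*m^9 + 61.667892*m^8 - 43.072128*m^7 + 36.499086*m^6 + 100.389168*m^5 - 58.118112*m^4 + 15.629284*m^3 + 47.37096*m^2 - 28.911168*m + 12.812904)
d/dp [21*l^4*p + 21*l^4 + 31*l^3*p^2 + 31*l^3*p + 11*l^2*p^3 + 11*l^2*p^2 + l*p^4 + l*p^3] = l*(21*l^3 + 62*l^2*p + 31*l^2 + 33*l*p^2 + 22*l*p + 4*p^3 + 3*p^2)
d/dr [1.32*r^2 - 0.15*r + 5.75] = 2.64*r - 0.15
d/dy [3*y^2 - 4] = 6*y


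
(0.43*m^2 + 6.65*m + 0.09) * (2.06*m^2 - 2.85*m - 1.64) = 0.8858*m^4 + 12.4735*m^3 - 19.4723*m^2 - 11.1625*m - 0.1476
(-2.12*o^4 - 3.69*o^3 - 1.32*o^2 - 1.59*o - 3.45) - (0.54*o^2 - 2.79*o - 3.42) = -2.12*o^4 - 3.69*o^3 - 1.86*o^2 + 1.2*o - 0.0300000000000002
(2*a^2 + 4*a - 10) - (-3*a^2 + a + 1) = 5*a^2 + 3*a - 11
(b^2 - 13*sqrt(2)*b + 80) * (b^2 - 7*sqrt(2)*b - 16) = b^4 - 20*sqrt(2)*b^3 + 246*b^2 - 352*sqrt(2)*b - 1280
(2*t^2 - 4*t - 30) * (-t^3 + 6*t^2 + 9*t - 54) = -2*t^5 + 16*t^4 + 24*t^3 - 324*t^2 - 54*t + 1620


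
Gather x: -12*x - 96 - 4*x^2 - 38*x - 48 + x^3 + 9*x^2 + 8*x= x^3 + 5*x^2 - 42*x - 144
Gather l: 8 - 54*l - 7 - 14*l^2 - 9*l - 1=-14*l^2 - 63*l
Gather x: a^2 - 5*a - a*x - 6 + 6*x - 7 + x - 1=a^2 - 5*a + x*(7 - a) - 14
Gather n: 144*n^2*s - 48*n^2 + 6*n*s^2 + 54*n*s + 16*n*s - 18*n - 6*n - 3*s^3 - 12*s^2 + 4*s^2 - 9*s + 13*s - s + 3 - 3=n^2*(144*s - 48) + n*(6*s^2 + 70*s - 24) - 3*s^3 - 8*s^2 + 3*s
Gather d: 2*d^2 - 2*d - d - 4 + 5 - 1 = 2*d^2 - 3*d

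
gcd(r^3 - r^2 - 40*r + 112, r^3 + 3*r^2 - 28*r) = r^2 + 3*r - 28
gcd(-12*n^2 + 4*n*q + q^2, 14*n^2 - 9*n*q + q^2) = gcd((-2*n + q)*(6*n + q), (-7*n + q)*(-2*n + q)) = -2*n + q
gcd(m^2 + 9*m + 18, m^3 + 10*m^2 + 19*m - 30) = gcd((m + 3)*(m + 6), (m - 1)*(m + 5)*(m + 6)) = m + 6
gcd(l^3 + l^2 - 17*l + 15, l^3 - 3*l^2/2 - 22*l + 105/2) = l^2 + 2*l - 15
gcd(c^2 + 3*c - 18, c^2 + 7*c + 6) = c + 6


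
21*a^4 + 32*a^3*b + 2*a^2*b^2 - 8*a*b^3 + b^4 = (-7*a + b)*(-3*a + b)*(a + b)^2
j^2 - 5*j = j*(j - 5)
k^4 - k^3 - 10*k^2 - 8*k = k*(k - 4)*(k + 1)*(k + 2)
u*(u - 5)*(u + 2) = u^3 - 3*u^2 - 10*u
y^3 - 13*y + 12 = (y - 3)*(y - 1)*(y + 4)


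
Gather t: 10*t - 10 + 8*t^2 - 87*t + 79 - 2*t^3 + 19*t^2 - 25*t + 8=-2*t^3 + 27*t^2 - 102*t + 77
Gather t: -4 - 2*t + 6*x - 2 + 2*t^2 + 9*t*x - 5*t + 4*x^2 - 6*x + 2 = 2*t^2 + t*(9*x - 7) + 4*x^2 - 4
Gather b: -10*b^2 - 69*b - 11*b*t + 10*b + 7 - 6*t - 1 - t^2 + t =-10*b^2 + b*(-11*t - 59) - t^2 - 5*t + 6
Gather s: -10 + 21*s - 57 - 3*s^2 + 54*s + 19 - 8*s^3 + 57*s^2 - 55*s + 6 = -8*s^3 + 54*s^2 + 20*s - 42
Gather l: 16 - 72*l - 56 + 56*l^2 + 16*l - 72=56*l^2 - 56*l - 112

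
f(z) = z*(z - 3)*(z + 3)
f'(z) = z*(z - 3) + z*(z + 3) + (z - 3)*(z + 3)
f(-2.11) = 9.60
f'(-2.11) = 4.36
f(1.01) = -8.06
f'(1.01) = -5.94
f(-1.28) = 9.42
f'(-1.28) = -4.08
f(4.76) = 65.01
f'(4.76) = 58.97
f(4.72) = 62.67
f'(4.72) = 57.84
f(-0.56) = 4.86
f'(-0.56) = -8.06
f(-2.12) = 9.55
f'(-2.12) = 4.48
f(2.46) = -7.25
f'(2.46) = 9.15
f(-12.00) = -1620.00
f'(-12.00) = 423.00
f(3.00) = 0.00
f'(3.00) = 18.00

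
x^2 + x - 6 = (x - 2)*(x + 3)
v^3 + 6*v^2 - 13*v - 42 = (v - 3)*(v + 2)*(v + 7)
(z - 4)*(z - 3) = z^2 - 7*z + 12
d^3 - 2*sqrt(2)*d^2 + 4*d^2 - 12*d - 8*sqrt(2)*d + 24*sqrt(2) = (d - 2)*(d + 6)*(d - 2*sqrt(2))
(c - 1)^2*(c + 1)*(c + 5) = c^4 + 4*c^3 - 6*c^2 - 4*c + 5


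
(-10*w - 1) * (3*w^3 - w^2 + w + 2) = -30*w^4 + 7*w^3 - 9*w^2 - 21*w - 2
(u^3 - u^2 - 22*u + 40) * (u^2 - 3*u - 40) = u^5 - 4*u^4 - 59*u^3 + 146*u^2 + 760*u - 1600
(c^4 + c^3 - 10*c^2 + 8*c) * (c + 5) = c^5 + 6*c^4 - 5*c^3 - 42*c^2 + 40*c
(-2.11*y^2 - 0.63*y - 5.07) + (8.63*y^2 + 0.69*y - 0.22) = 6.52*y^2 + 0.0599999999999999*y - 5.29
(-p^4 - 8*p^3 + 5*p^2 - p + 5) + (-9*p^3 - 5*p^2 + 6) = -p^4 - 17*p^3 - p + 11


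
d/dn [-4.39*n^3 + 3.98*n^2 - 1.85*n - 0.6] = -13.17*n^2 + 7.96*n - 1.85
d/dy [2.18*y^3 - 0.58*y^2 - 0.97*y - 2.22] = 6.54*y^2 - 1.16*y - 0.97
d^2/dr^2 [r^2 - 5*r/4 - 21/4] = 2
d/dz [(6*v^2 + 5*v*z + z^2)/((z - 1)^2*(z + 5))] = ((5*v + 2*z)*(z - 1)*(z + 5) - (z - 1)*(6*v^2 + 5*v*z + z^2) - 2*(z + 5)*(6*v^2 + 5*v*z + z^2))/((z - 1)^3*(z + 5)^2)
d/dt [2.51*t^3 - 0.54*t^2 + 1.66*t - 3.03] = 7.53*t^2 - 1.08*t + 1.66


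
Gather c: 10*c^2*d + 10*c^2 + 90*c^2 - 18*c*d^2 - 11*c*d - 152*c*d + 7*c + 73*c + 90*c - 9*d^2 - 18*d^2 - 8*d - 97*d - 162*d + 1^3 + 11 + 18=c^2*(10*d + 100) + c*(-18*d^2 - 163*d + 170) - 27*d^2 - 267*d + 30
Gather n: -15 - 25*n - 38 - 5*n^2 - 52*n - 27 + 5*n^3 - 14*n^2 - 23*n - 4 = 5*n^3 - 19*n^2 - 100*n - 84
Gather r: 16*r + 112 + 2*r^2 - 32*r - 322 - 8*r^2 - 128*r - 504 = -6*r^2 - 144*r - 714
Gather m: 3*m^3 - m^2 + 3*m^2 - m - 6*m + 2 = 3*m^3 + 2*m^2 - 7*m + 2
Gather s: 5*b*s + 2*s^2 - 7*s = 2*s^2 + s*(5*b - 7)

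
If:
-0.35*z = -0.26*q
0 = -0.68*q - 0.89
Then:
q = -1.31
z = -0.97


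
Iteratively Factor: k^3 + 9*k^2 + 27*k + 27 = (k + 3)*(k^2 + 6*k + 9) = (k + 3)^2*(k + 3)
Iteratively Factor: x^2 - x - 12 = (x + 3)*(x - 4)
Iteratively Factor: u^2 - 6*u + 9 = (u - 3)*(u - 3)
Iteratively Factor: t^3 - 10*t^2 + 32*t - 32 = (t - 4)*(t^2 - 6*t + 8) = (t - 4)*(t - 2)*(t - 4)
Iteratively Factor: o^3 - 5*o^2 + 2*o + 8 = (o - 4)*(o^2 - o - 2) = (o - 4)*(o + 1)*(o - 2)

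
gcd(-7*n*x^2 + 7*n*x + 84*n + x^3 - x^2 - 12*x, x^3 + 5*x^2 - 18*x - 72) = x^2 - x - 12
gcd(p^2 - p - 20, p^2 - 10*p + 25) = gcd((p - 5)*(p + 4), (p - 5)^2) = p - 5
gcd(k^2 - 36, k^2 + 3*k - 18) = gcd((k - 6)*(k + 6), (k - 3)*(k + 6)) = k + 6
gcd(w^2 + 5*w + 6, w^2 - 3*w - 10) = w + 2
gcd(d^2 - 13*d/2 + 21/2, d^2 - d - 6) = d - 3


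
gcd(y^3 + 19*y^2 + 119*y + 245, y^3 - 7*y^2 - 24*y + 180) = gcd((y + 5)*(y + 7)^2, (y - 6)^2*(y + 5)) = y + 5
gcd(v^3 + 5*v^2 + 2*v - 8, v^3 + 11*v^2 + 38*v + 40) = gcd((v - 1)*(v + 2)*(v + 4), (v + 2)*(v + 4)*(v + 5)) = v^2 + 6*v + 8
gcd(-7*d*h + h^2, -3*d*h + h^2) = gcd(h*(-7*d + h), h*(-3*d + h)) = h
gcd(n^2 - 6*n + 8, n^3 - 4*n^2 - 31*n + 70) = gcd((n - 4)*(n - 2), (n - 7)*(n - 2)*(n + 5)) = n - 2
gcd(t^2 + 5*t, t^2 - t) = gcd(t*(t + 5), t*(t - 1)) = t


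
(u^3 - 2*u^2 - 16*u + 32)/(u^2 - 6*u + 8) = u + 4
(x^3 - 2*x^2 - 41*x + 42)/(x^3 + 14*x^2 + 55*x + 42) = (x^2 - 8*x + 7)/(x^2 + 8*x + 7)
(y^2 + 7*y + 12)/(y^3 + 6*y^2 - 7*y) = (y^2 + 7*y + 12)/(y*(y^2 + 6*y - 7))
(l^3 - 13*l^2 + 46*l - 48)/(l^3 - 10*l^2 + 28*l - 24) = (l^2 - 11*l + 24)/(l^2 - 8*l + 12)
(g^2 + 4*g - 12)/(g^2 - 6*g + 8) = (g + 6)/(g - 4)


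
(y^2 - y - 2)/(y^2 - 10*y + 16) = (y + 1)/(y - 8)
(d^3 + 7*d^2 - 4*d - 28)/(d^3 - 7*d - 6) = (d^2 + 5*d - 14)/(d^2 - 2*d - 3)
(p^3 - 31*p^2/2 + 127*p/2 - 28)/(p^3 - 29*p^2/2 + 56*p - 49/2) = (p - 8)/(p - 7)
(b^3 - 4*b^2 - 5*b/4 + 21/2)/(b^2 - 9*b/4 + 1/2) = (4*b^2 - 8*b - 21)/(4*b - 1)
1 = 1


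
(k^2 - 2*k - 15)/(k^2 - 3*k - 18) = (k - 5)/(k - 6)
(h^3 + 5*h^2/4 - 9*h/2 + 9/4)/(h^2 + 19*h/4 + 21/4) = (4*h^2 - 7*h + 3)/(4*h + 7)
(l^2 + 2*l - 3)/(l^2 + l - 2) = (l + 3)/(l + 2)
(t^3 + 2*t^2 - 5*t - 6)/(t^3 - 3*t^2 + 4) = (t + 3)/(t - 2)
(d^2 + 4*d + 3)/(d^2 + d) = (d + 3)/d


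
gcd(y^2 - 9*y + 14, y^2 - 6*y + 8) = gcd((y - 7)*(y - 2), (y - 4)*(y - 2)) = y - 2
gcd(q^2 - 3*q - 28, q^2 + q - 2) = 1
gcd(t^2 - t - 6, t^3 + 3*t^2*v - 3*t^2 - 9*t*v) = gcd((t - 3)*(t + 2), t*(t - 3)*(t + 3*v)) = t - 3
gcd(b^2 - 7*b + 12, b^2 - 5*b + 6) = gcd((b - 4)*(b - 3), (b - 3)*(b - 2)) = b - 3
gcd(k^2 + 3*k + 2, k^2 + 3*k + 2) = k^2 + 3*k + 2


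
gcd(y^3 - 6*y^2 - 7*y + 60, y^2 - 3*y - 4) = y - 4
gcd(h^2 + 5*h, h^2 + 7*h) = h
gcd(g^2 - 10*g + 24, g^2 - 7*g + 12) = g - 4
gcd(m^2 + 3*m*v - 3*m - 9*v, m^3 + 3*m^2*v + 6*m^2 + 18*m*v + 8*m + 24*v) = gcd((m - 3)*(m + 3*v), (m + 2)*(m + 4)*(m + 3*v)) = m + 3*v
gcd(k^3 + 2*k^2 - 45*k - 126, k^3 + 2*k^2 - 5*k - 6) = k + 3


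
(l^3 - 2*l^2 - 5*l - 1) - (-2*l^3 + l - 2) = 3*l^3 - 2*l^2 - 6*l + 1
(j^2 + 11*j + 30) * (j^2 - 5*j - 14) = j^4 + 6*j^3 - 39*j^2 - 304*j - 420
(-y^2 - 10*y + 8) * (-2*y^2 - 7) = 2*y^4 + 20*y^3 - 9*y^2 + 70*y - 56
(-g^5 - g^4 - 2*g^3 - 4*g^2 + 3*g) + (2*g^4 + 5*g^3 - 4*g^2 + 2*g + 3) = -g^5 + g^4 + 3*g^3 - 8*g^2 + 5*g + 3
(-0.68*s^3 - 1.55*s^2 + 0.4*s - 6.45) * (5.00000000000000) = -3.4*s^3 - 7.75*s^2 + 2.0*s - 32.25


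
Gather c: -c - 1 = -c - 1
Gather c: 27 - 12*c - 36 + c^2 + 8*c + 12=c^2 - 4*c + 3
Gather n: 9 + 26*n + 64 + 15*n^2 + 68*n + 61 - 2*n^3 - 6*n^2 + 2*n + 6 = -2*n^3 + 9*n^2 + 96*n + 140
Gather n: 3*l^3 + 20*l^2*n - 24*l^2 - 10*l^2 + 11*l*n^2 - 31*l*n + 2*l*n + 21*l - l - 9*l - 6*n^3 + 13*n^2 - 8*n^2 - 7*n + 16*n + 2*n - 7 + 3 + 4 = 3*l^3 - 34*l^2 + 11*l - 6*n^3 + n^2*(11*l + 5) + n*(20*l^2 - 29*l + 11)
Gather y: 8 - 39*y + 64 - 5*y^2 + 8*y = -5*y^2 - 31*y + 72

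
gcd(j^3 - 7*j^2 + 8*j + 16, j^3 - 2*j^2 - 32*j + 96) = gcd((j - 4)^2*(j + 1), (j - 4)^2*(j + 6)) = j^2 - 8*j + 16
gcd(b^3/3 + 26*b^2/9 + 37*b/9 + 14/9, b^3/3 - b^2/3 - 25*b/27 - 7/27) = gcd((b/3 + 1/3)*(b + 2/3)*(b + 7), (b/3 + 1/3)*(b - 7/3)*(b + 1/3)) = b + 1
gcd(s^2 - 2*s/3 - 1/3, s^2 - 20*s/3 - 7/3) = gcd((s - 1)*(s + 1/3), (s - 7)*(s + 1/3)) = s + 1/3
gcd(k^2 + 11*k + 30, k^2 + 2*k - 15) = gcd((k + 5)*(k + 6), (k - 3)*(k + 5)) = k + 5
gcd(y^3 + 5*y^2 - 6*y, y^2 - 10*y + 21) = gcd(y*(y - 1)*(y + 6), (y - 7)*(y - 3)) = 1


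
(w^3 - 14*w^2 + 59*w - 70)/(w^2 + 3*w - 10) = (w^2 - 12*w + 35)/(w + 5)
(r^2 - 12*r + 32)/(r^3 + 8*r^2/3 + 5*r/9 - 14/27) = 27*(r^2 - 12*r + 32)/(27*r^3 + 72*r^2 + 15*r - 14)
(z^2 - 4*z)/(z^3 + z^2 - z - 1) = z*(z - 4)/(z^3 + z^2 - z - 1)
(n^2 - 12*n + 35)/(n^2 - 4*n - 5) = (n - 7)/(n + 1)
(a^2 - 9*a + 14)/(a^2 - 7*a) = (a - 2)/a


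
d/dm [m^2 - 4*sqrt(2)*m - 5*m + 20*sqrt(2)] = 2*m - 4*sqrt(2) - 5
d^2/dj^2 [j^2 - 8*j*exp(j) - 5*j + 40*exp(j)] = -8*j*exp(j) + 24*exp(j) + 2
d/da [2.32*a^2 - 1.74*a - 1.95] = 4.64*a - 1.74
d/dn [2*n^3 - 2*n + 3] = 6*n^2 - 2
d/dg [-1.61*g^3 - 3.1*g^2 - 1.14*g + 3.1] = -4.83*g^2 - 6.2*g - 1.14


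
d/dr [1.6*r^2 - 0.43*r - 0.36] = 3.2*r - 0.43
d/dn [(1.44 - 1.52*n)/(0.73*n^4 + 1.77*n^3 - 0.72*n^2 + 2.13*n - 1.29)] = (3.3288*n^4 + 1.176*n^3 - 8.7408*n^2 + 2.0736*n - 1.1064)/(0.5329*n^8 + 2.5842*n^7 + 2.0817*n^6 + 0.561*n^5 + 6.1752*n^4 - 7.6338*n^3 + 6.3945*n^2 - 5.4954*n + 1.6641)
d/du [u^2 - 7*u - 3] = 2*u - 7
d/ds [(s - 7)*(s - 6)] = 2*s - 13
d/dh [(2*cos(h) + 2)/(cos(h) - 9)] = 20*sin(h)/(cos(h) - 9)^2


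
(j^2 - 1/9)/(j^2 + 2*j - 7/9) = (3*j + 1)/(3*j + 7)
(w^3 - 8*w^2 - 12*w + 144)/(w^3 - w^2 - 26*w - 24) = (w - 6)/(w + 1)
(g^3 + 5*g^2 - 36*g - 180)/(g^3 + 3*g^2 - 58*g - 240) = (g - 6)/(g - 8)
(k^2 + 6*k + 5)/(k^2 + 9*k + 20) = (k + 1)/(k + 4)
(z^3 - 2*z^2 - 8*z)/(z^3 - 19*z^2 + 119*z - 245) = z*(z^2 - 2*z - 8)/(z^3 - 19*z^2 + 119*z - 245)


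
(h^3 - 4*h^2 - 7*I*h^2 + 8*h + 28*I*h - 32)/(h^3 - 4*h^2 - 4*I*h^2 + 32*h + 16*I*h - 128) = (h + I)/(h + 4*I)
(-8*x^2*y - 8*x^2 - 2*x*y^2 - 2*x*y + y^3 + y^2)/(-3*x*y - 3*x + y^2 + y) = (8*x^2 + 2*x*y - y^2)/(3*x - y)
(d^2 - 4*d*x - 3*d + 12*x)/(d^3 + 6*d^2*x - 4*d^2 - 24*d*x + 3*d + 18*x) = (d - 4*x)/(d^2 + 6*d*x - d - 6*x)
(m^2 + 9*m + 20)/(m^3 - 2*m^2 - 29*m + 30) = (m + 4)/(m^2 - 7*m + 6)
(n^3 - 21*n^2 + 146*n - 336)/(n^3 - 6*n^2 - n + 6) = (n^2 - 15*n + 56)/(n^2 - 1)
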